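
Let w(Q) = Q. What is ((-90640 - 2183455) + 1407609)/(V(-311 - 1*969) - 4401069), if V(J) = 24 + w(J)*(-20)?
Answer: 866486/4375445 ≈ 0.19803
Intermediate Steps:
V(J) = 24 - 20*J (V(J) = 24 + J*(-20) = 24 - 20*J)
((-90640 - 2183455) + 1407609)/(V(-311 - 1*969) - 4401069) = ((-90640 - 2183455) + 1407609)/((24 - 20*(-311 - 1*969)) - 4401069) = (-2274095 + 1407609)/((24 - 20*(-311 - 969)) - 4401069) = -866486/((24 - 20*(-1280)) - 4401069) = -866486/((24 + 25600) - 4401069) = -866486/(25624 - 4401069) = -866486/(-4375445) = -866486*(-1/4375445) = 866486/4375445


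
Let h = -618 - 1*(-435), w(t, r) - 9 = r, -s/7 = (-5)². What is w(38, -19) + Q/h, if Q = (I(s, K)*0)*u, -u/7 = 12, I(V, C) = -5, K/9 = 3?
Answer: -10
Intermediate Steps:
s = -175 (s = -7*(-5)² = -7*25 = -175)
w(t, r) = 9 + r
K = 27 (K = 9*3 = 27)
u = -84 (u = -7*12 = -84)
h = -183 (h = -618 + 435 = -183)
Q = 0 (Q = -5*0*(-84) = 0*(-84) = 0)
w(38, -19) + Q/h = (9 - 19) + 0/(-183) = -10 + 0*(-1/183) = -10 + 0 = -10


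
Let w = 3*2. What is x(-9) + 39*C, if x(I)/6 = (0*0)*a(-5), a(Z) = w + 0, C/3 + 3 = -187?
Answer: -22230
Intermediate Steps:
C = -570 (C = -9 + 3*(-187) = -9 - 561 = -570)
w = 6
a(Z) = 6 (a(Z) = 6 + 0 = 6)
x(I) = 0 (x(I) = 6*((0*0)*6) = 6*(0*6) = 6*0 = 0)
x(-9) + 39*C = 0 + 39*(-570) = 0 - 22230 = -22230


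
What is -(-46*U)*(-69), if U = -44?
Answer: 139656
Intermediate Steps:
-(-46*U)*(-69) = -(-46*(-44))*(-69) = -2024*(-69) = -1*(-139656) = 139656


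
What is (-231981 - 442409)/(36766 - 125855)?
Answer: 674390/89089 ≈ 7.5698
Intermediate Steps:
(-231981 - 442409)/(36766 - 125855) = -674390/(-89089) = -674390*(-1/89089) = 674390/89089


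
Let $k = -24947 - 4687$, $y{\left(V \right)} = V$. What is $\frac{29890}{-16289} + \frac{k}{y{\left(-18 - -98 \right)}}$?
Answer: $- \frac{34649959}{93080} \approx -372.26$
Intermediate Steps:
$k = -29634$ ($k = -24947 - 4687 = -29634$)
$\frac{29890}{-16289} + \frac{k}{y{\left(-18 - -98 \right)}} = \frac{29890}{-16289} - \frac{29634}{-18 - -98} = 29890 \left(- \frac{1}{16289}\right) - \frac{29634}{-18 + 98} = - \frac{4270}{2327} - \frac{29634}{80} = - \frac{4270}{2327} - \frac{14817}{40} = - \frac{34649959}{93080}$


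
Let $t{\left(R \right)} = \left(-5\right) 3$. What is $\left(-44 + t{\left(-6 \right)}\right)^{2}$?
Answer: $3481$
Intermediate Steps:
$t{\left(R \right)} = -15$
$\left(-44 + t{\left(-6 \right)}\right)^{2} = \left(-44 - 15\right)^{2} = \left(-59\right)^{2} = 3481$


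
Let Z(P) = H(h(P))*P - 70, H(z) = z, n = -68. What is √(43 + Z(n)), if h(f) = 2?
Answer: I*√163 ≈ 12.767*I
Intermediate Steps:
Z(P) = -70 + 2*P (Z(P) = 2*P - 70 = -70 + 2*P)
√(43 + Z(n)) = √(43 + (-70 + 2*(-68))) = √(43 + (-70 - 136)) = √(43 - 206) = √(-163) = I*√163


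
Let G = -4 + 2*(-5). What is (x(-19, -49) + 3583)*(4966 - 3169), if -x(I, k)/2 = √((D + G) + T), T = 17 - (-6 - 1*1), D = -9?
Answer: 6435057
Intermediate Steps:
G = -14 (G = -4 - 10 = -14)
T = 24 (T = 17 - (-6 - 1) = 17 - 1*(-7) = 17 + 7 = 24)
x(I, k) = -2 (x(I, k) = -2*√((-9 - 14) + 24) = -2*√(-23 + 24) = -2*√1 = -2*1 = -2)
(x(-19, -49) + 3583)*(4966 - 3169) = (-2 + 3583)*(4966 - 3169) = 3581*1797 = 6435057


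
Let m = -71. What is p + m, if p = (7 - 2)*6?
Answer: -41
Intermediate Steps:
p = 30 (p = 5*6 = 30)
p + m = 30 - 71 = -41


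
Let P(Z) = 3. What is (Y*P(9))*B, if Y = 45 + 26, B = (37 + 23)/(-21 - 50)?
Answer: -180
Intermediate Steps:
B = -60/71 (B = 60/(-71) = 60*(-1/71) = -60/71 ≈ -0.84507)
Y = 71
(Y*P(9))*B = (71*3)*(-60/71) = 213*(-60/71) = -180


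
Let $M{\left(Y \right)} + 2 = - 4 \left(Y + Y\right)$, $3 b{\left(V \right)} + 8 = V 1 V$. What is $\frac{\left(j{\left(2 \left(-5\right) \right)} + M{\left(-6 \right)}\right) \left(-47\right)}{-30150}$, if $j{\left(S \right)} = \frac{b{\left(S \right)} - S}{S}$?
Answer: $\frac{29563}{452250} \approx 0.065369$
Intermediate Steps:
$b{\left(V \right)} = - \frac{8}{3} + \frac{V^{2}}{3}$ ($b{\left(V \right)} = - \frac{8}{3} + \frac{V 1 V}{3} = - \frac{8}{3} + \frac{V V}{3} = - \frac{8}{3} + \frac{V^{2}}{3}$)
$M{\left(Y \right)} = -2 - 8 Y$ ($M{\left(Y \right)} = -2 - 4 \left(Y + Y\right) = -2 - 4 \cdot 2 Y = -2 - 8 Y$)
$j{\left(S \right)} = \frac{- \frac{8}{3} - S + \frac{S^{2}}{3}}{S}$ ($j{\left(S \right)} = \frac{\left(- \frac{8}{3} + \frac{S^{2}}{3}\right) - S}{S} = \frac{- \frac{8}{3} - S + \frac{S^{2}}{3}}{S}$)
$\frac{\left(j{\left(2 \left(-5\right) \right)} + M{\left(-6 \right)}\right) \left(-47\right)}{-30150} = \frac{\left(\left(-1 - \frac{8}{3 \cdot 2 \left(-5\right)} + \frac{2 \left(-5\right)}{3}\right) - -46\right) \left(-47\right)}{-30150} = \left(\left(-1 - \frac{8}{3 \left(-10\right)} + \frac{1}{3} \left(-10\right)\right) + \left(-2 + 48\right)\right) \left(-47\right) \left(- \frac{1}{30150}\right) = \left(\left(-1 - - \frac{4}{15} - \frac{10}{3}\right) + 46\right) \left(-47\right) \left(- \frac{1}{30150}\right) = \left(\left(-1 + \frac{4}{15} - \frac{10}{3}\right) + 46\right) \left(-47\right) \left(- \frac{1}{30150}\right) = \left(- \frac{61}{15} + 46\right) \left(-47\right) \left(- \frac{1}{30150}\right) = \frac{629}{15} \left(-47\right) \left(- \frac{1}{30150}\right) = \left(- \frac{29563}{15}\right) \left(- \frac{1}{30150}\right) = \frac{29563}{452250}$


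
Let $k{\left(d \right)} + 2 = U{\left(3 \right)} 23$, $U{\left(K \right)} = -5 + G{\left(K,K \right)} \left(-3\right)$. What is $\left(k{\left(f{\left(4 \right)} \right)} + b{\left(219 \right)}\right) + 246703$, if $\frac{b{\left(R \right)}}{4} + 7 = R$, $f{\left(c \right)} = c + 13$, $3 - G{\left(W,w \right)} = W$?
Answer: $247434$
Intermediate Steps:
$G{\left(W,w \right)} = 3 - W$
$f{\left(c \right)} = 13 + c$
$b{\left(R \right)} = -28 + 4 R$
$U{\left(K \right)} = -14 + 3 K$ ($U{\left(K \right)} = -5 + \left(3 - K\right) \left(-3\right) = -5 + \left(-9 + 3 K\right) = -14 + 3 K$)
$k{\left(d \right)} = -117$ ($k{\left(d \right)} = -2 + \left(-14 + 3 \cdot 3\right) 23 = -2 + \left(-14 + 9\right) 23 = -2 - 115 = -117$)
$\left(k{\left(f{\left(4 \right)} \right)} + b{\left(219 \right)}\right) + 246703 = \left(-117 + \left(-28 + 4 \cdot 219\right)\right) + 246703 = \left(-117 + \left(-28 + 876\right)\right) + 246703 = \left(-117 + 848\right) + 246703 = 731 + 246703 = 247434$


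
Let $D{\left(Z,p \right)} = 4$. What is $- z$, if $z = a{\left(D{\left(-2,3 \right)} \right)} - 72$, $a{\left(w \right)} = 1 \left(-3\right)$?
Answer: $75$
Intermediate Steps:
$a{\left(w \right)} = -3$
$z = -75$ ($z = -3 - 72 = -75$)
$- z = \left(-1\right) \left(-75\right) = 75$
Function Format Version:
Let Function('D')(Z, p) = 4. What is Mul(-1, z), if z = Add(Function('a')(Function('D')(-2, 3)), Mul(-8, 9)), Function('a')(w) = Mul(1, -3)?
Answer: 75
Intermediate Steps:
Function('a')(w) = -3
z = -75 (z = Add(-3, Mul(-8, 9)) = Add(-3, -72) = -75)
Mul(-1, z) = Mul(-1, -75) = 75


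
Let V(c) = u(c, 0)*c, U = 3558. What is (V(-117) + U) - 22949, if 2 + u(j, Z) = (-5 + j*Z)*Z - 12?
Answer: -17753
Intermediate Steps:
u(j, Z) = -14 + Z*(-5 + Z*j) (u(j, Z) = -2 + ((-5 + j*Z)*Z - 12) = -2 + ((-5 + Z*j)*Z - 12) = -2 + (Z*(-5 + Z*j) - 12) = -2 + (-12 + Z*(-5 + Z*j)) = -14 + Z*(-5 + Z*j))
V(c) = -14*c (V(c) = (-14 - 5*0 + c*0²)*c = (-14 + 0 + c*0)*c = (-14 + 0 + 0)*c = -14*c)
(V(-117) + U) - 22949 = (-14*(-117) + 3558) - 22949 = (1638 + 3558) - 22949 = 5196 - 22949 = -17753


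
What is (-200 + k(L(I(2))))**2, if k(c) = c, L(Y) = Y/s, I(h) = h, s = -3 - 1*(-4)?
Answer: 39204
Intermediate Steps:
s = 1 (s = -3 + 4 = 1)
L(Y) = Y (L(Y) = Y/1 = Y*1 = Y)
(-200 + k(L(I(2))))**2 = (-200 + 2)**2 = (-198)**2 = 39204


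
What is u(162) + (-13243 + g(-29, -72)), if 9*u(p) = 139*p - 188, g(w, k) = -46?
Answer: -97271/9 ≈ -10808.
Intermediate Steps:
u(p) = -188/9 + 139*p/9 (u(p) = (139*p - 188)/9 = (-188 + 139*p)/9 = -188/9 + 139*p/9)
u(162) + (-13243 + g(-29, -72)) = (-188/9 + (139/9)*162) + (-13243 - 46) = (-188/9 + 2502) - 13289 = 22330/9 - 13289 = -97271/9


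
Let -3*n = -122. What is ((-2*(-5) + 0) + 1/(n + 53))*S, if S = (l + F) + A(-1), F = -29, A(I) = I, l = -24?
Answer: -151902/281 ≈ -540.58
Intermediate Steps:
n = 122/3 (n = -⅓*(-122) = 122/3 ≈ 40.667)
S = -54 (S = (-24 - 29) - 1 = -53 - 1 = -54)
((-2*(-5) + 0) + 1/(n + 53))*S = ((-2*(-5) + 0) + 1/(122/3 + 53))*(-54) = ((10 + 0) + 1/(281/3))*(-54) = (10 + 3/281)*(-54) = (2813/281)*(-54) = -151902/281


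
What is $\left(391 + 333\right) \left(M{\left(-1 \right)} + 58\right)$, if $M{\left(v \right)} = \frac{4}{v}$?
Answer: $39096$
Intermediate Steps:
$\left(391 + 333\right) \left(M{\left(-1 \right)} + 58\right) = \left(391 + 333\right) \left(\frac{4}{-1} + 58\right) = 724 \left(4 \left(-1\right) + 58\right) = 724 \left(-4 + 58\right) = 724 \cdot 54 = 39096$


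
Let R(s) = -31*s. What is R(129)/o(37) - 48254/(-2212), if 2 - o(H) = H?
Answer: 752477/5530 ≈ 136.07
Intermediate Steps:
o(H) = 2 - H
R(129)/o(37) - 48254/(-2212) = (-31*129)/(2 - 1*37) - 48254/(-2212) = -3999/(2 - 37) - 48254*(-1/2212) = -3999/(-35) + 24127/1106 = -3999*(-1/35) + 24127/1106 = 3999/35 + 24127/1106 = 752477/5530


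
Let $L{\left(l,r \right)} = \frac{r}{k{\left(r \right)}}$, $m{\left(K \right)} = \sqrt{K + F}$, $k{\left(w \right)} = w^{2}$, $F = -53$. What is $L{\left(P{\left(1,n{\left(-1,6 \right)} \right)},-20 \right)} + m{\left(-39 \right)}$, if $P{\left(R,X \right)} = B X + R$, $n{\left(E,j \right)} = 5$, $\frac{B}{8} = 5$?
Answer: $- \frac{1}{20} + 2 i \sqrt{23} \approx -0.05 + 9.5917 i$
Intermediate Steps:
$B = 40$ ($B = 8 \cdot 5 = 40$)
$m{\left(K \right)} = \sqrt{-53 + K}$ ($m{\left(K \right)} = \sqrt{K - 53} = \sqrt{-53 + K}$)
$P{\left(R,X \right)} = R + 40 X$ ($P{\left(R,X \right)} = 40 X + R = R + 40 X$)
$L{\left(l,r \right)} = \frac{1}{r}$ ($L{\left(l,r \right)} = \frac{r}{r^{2}} = \frac{1}{r}$)
$L{\left(P{\left(1,n{\left(-1,6 \right)} \right)},-20 \right)} + m{\left(-39 \right)} = \frac{1}{-20} + \sqrt{-53 - 39} = - \frac{1}{20} + \sqrt{-92} = - \frac{1}{20} + 2 i \sqrt{23}$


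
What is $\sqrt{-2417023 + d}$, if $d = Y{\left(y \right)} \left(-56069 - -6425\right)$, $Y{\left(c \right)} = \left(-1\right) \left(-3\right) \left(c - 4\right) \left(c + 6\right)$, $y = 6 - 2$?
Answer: $7 i \sqrt{49327} \approx 1554.7 i$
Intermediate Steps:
$y = 4$ ($y = 6 - 2 = 4$)
$Y{\left(c \right)} = 3 \left(-4 + c\right) \left(6 + c\right)$
$d = 0$ ($d = \left(-72 + 3 \cdot 4^{2} + 6 \cdot 4\right) \left(-56069 - -6425\right) = \left(-72 + 3 \cdot 16 + 24\right) \left(-56069 + 6425\right) = \left(-72 + 48 + 24\right) \left(-49644\right) = 0 \left(-49644\right) = 0$)
$\sqrt{-2417023 + d} = \sqrt{-2417023 + 0} = \sqrt{-2417023} = 7 i \sqrt{49327}$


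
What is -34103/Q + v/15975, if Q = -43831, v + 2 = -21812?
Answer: -411334009/700200225 ≈ -0.58745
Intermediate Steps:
v = -21814 (v = -2 - 21812 = -21814)
-34103/Q + v/15975 = -34103/(-43831) - 21814/15975 = -34103*(-1/43831) - 21814*1/15975 = 34103/43831 - 21814/15975 = -411334009/700200225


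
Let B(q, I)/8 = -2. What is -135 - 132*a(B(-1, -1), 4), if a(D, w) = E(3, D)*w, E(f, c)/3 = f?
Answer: -4887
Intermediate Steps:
B(q, I) = -16 (B(q, I) = 8*(-2) = -16)
E(f, c) = 3*f
a(D, w) = 9*w (a(D, w) = (3*3)*w = 9*w)
-135 - 132*a(B(-1, -1), 4) = -135 - 1188*4 = -135 - 132*36 = -135 - 4752 = -4887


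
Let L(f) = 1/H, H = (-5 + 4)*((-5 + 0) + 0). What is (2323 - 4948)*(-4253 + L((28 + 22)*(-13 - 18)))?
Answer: 11163600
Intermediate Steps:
H = 5 (H = -(-5 + 0) = -1*(-5) = 5)
L(f) = ⅕ (L(f) = 1/5 = ⅕)
(2323 - 4948)*(-4253 + L((28 + 22)*(-13 - 18))) = (2323 - 4948)*(-4253 + ⅕) = -2625*(-21264/5) = 11163600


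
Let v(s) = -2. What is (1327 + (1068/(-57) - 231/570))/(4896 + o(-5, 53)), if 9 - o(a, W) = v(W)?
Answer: 35499/133190 ≈ 0.26653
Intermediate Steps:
o(a, W) = 11 (o(a, W) = 9 - 1*(-2) = 9 + 2 = 11)
(1327 + (1068/(-57) - 231/570))/(4896 + o(-5, 53)) = (1327 + (1068/(-57) - 231/570))/(4896 + 11) = (1327 + (1068*(-1/57) - 231*1/570))/4907 = (1327 + (-356/19 - 77/190))*(1/4907) = (1327 - 3637/190)*(1/4907) = (248493/190)*(1/4907) = 35499/133190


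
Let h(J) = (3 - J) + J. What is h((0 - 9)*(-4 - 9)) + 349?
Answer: 352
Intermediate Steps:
h(J) = 3
h((0 - 9)*(-4 - 9)) + 349 = 3 + 349 = 352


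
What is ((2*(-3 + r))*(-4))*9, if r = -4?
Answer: 504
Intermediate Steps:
((2*(-3 + r))*(-4))*9 = ((2*(-3 - 4))*(-4))*9 = ((2*(-7))*(-4))*9 = -14*(-4)*9 = 56*9 = 504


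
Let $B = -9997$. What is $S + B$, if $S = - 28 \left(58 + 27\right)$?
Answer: $-12377$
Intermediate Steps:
$S = -2380$ ($S = \left(-28\right) 85 = -2380$)
$S + B = -2380 - 9997 = -12377$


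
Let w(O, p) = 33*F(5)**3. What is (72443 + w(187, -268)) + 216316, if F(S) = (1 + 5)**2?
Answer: 1828407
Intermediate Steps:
F(S) = 36 (F(S) = 6**2 = 36)
w(O, p) = 1539648 (w(O, p) = 33*36**3 = 33*46656 = 1539648)
(72443 + w(187, -268)) + 216316 = (72443 + 1539648) + 216316 = 1612091 + 216316 = 1828407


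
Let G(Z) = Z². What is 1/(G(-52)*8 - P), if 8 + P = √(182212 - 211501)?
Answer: 21640/468318889 + I*√29289/468318889 ≈ 4.6208e-5 + 3.6544e-7*I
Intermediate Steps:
P = -8 + I*√29289 (P = -8 + √(182212 - 211501) = -8 + √(-29289) = -8 + I*√29289 ≈ -8.0 + 171.14*I)
1/(G(-52)*8 - P) = 1/((-52)²*8 - (-8 + I*√29289)) = 1/(2704*8 + (8 - I*√29289)) = 1/(21632 + (8 - I*√29289)) = 1/(21640 - I*√29289)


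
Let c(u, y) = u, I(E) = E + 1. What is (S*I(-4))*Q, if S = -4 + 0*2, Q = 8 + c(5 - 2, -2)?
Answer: 132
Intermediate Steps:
I(E) = 1 + E
Q = 11 (Q = 8 + (5 - 2) = 8 + 3 = 11)
S = -4 (S = -4 + 0 = -4)
(S*I(-4))*Q = -4*(1 - 4)*11 = -4*(-3)*11 = 12*11 = 132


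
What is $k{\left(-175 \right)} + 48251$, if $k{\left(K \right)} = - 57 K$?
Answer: $58226$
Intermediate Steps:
$k{\left(-175 \right)} + 48251 = \left(-57\right) \left(-175\right) + 48251 = 9975 + 48251 = 58226$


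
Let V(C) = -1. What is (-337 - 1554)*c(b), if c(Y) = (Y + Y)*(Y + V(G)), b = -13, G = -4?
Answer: -688324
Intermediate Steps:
c(Y) = 2*Y*(-1 + Y) (c(Y) = (Y + Y)*(Y - 1) = (2*Y)*(-1 + Y) = 2*Y*(-1 + Y))
(-337 - 1554)*c(b) = (-337 - 1554)*(2*(-13)*(-1 - 13)) = -3782*(-13)*(-14) = -1891*364 = -688324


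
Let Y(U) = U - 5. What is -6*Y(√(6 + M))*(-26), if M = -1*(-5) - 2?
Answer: -312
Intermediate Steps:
M = 3 (M = 5 - 2 = 3)
Y(U) = -5 + U
-6*Y(√(6 + M))*(-26) = -6*(-5 + √(6 + 3))*(-26) = -6*(-5 + √9)*(-26) = -6*(-5 + 3)*(-26) = -6*(-2)*(-26) = 12*(-26) = -312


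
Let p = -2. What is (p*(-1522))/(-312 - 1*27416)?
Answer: -761/6932 ≈ -0.10978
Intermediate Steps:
(p*(-1522))/(-312 - 1*27416) = (-2*(-1522))/(-312 - 1*27416) = 3044/(-312 - 27416) = 3044/(-27728) = 3044*(-1/27728) = -761/6932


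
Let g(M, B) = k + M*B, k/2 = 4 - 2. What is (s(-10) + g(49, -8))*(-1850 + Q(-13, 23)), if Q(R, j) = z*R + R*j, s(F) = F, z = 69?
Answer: 1212308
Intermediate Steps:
k = 4 (k = 2*(4 - 2) = 2*2 = 4)
Q(R, j) = 69*R + R*j
g(M, B) = 4 + B*M (g(M, B) = 4 + M*B = 4 + B*M)
(s(-10) + g(49, -8))*(-1850 + Q(-13, 23)) = (-10 + (4 - 8*49))*(-1850 - 13*(69 + 23)) = (-10 + (4 - 392))*(-1850 - 13*92) = (-10 - 388)*(-1850 - 1196) = -398*(-3046) = 1212308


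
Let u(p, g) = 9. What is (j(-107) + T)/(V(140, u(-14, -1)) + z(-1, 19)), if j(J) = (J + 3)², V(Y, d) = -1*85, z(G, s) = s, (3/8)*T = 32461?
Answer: -146068/99 ≈ -1475.4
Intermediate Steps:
T = 259688/3 (T = (8/3)*32461 = 259688/3 ≈ 86563.)
V(Y, d) = -85
j(J) = (3 + J)²
(j(-107) + T)/(V(140, u(-14, -1)) + z(-1, 19)) = ((3 - 107)² + 259688/3)/(-85 + 19) = ((-104)² + 259688/3)/(-66) = (10816 + 259688/3)*(-1/66) = (292136/3)*(-1/66) = -146068/99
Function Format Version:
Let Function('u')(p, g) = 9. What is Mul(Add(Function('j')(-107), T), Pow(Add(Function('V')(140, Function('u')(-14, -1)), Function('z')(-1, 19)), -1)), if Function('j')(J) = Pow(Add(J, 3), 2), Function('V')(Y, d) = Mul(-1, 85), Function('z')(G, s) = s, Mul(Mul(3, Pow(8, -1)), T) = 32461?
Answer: Rational(-146068, 99) ≈ -1475.4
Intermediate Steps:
T = Rational(259688, 3) (T = Mul(Rational(8, 3), 32461) = Rational(259688, 3) ≈ 86563.)
Function('V')(Y, d) = -85
Function('j')(J) = Pow(Add(3, J), 2)
Mul(Add(Function('j')(-107), T), Pow(Add(Function('V')(140, Function('u')(-14, -1)), Function('z')(-1, 19)), -1)) = Mul(Add(Pow(Add(3, -107), 2), Rational(259688, 3)), Pow(Add(-85, 19), -1)) = Mul(Add(Pow(-104, 2), Rational(259688, 3)), Pow(-66, -1)) = Mul(Add(10816, Rational(259688, 3)), Rational(-1, 66)) = Mul(Rational(292136, 3), Rational(-1, 66)) = Rational(-146068, 99)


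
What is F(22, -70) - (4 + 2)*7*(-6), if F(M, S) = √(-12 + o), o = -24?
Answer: 252 + 6*I ≈ 252.0 + 6.0*I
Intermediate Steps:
F(M, S) = 6*I (F(M, S) = √(-12 - 24) = √(-36) = 6*I)
F(22, -70) - (4 + 2)*7*(-6) = 6*I - (4 + 2)*7*(-6) = 6*I - 6*7*(-6) = 6*I - 42*(-6) = 6*I - 1*(-252) = 6*I + 252 = 252 + 6*I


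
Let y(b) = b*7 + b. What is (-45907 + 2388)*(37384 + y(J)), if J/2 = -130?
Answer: -1536394776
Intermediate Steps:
J = -260 (J = 2*(-130) = -260)
y(b) = 8*b (y(b) = 7*b + b = 8*b)
(-45907 + 2388)*(37384 + y(J)) = (-45907 + 2388)*(37384 + 8*(-260)) = -43519*(37384 - 2080) = -43519*35304 = -1536394776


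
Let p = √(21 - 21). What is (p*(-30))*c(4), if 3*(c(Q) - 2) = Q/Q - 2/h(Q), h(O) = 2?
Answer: 0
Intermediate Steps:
p = 0 (p = √0 = 0)
c(Q) = 2 (c(Q) = 2 + (Q/Q - 2/2)/3 = 2 + (1 - 2*½)/3 = 2 + (1 - 1)/3 = 2 + (⅓)*0 = 2 + 0 = 2)
(p*(-30))*c(4) = (0*(-30))*2 = 0*2 = 0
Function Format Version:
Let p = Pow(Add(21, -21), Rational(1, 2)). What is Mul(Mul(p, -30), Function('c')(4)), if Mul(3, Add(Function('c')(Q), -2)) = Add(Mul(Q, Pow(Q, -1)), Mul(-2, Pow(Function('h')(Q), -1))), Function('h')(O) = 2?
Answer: 0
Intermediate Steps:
p = 0 (p = Pow(0, Rational(1, 2)) = 0)
Function('c')(Q) = 2 (Function('c')(Q) = Add(2, Mul(Rational(1, 3), Add(Mul(Q, Pow(Q, -1)), Mul(-2, Pow(2, -1))))) = Add(2, Mul(Rational(1, 3), Add(1, Mul(-2, Rational(1, 2))))) = Add(2, Mul(Rational(1, 3), Add(1, -1))) = Add(2, Mul(Rational(1, 3), 0)) = Add(2, 0) = 2)
Mul(Mul(p, -30), Function('c')(4)) = Mul(Mul(0, -30), 2) = Mul(0, 2) = 0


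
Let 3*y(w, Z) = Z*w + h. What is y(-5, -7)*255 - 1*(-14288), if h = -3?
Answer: 17008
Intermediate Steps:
y(w, Z) = -1 + Z*w/3 (y(w, Z) = (Z*w - 3)/3 = (-3 + Z*w)/3 = -1 + Z*w/3)
y(-5, -7)*255 - 1*(-14288) = (-1 + (1/3)*(-7)*(-5))*255 - 1*(-14288) = (-1 + 35/3)*255 + 14288 = (32/3)*255 + 14288 = 2720 + 14288 = 17008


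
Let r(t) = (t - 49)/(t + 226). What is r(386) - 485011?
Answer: -296826395/612 ≈ -4.8501e+5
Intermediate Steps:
r(t) = (-49 + t)/(226 + t)
r(386) - 485011 = (-49 + 386)/(226 + 386) - 485011 = 337/612 - 485011 = -296826395/612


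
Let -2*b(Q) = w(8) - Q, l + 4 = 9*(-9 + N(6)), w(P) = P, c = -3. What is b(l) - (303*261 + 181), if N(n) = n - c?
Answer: -79270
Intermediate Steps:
N(n) = 3 + n (N(n) = n - 1*(-3) = n + 3 = 3 + n)
l = -4 (l = -4 + 9*(-9 + (3 + 6)) = -4 + 9*(-9 + 9) = -4 + 9*0 = -4 + 0 = -4)
b(Q) = -4 + Q/2 (b(Q) = -(8 - Q)/2 = -4 + Q/2)
b(l) - (303*261 + 181) = (-4 + (½)*(-4)) - (303*261 + 181) = (-4 - 2) - (79083 + 181) = -6 - 1*79264 = -6 - 79264 = -79270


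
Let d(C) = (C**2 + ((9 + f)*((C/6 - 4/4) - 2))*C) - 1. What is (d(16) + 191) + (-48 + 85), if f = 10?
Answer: 1145/3 ≈ 381.67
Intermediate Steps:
d(C) = -1 + C**2 + C*(-57 + 19*C/6) (d(C) = (C**2 + ((9 + 10)*((C/6 - 4/4) - 2))*C) - 1 = (C**2 + (19*((C*(1/6) - 4*1/4) - 2))*C) - 1 = (C**2 + (19*((C/6 - 1) - 2))*C) - 1 = (C**2 + (19*((-1 + C/6) - 2))*C) - 1 = (C**2 + (19*(-3 + C/6))*C) - 1 = (C**2 + (-57 + 19*C/6)*C) - 1 = (C**2 + C*(-57 + 19*C/6)) - 1 = -1 + C**2 + C*(-57 + 19*C/6))
(d(16) + 191) + (-48 + 85) = ((-1 - 57*16 + (25/6)*16**2) + 191) + (-48 + 85) = ((-1 - 912 + (25/6)*256) + 191) + 37 = ((-1 - 912 + 3200/3) + 191) + 37 = (461/3 + 191) + 37 = 1034/3 + 37 = 1145/3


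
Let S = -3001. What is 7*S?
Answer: -21007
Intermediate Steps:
7*S = 7*(-3001) = -21007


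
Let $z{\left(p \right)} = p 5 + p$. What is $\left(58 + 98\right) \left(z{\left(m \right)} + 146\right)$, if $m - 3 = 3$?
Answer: $28392$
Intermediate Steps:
$m = 6$ ($m = 3 + 3 = 6$)
$z{\left(p \right)} = 6 p$ ($z{\left(p \right)} = 5 p + p = 6 p$)
$\left(58 + 98\right) \left(z{\left(m \right)} + 146\right) = \left(58 + 98\right) \left(6 \cdot 6 + 146\right) = 156 \left(36 + 146\right) = 156 \cdot 182 = 28392$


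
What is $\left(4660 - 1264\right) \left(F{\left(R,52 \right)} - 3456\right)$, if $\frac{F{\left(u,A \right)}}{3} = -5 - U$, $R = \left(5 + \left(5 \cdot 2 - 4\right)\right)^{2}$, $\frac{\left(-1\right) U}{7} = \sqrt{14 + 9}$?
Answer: $-11787516 + 71316 \sqrt{23} \approx -1.1446 \cdot 10^{7}$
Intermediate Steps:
$U = - 7 \sqrt{23}$ ($U = - 7 \sqrt{14 + 9} = - 7 \sqrt{23} \approx -33.571$)
$R = 121$ ($R = \left(5 + \left(10 - 4\right)\right)^{2} = \left(5 + 6\right)^{2} = 11^{2} = 121$)
$F{\left(u,A \right)} = -15 + 21 \sqrt{23}$ ($F{\left(u,A \right)} = 3 \left(-5 - - 7 \sqrt{23}\right) = 3 \left(-5 + 7 \sqrt{23}\right) = -15 + 21 \sqrt{23}$)
$\left(4660 - 1264\right) \left(F{\left(R,52 \right)} - 3456\right) = \left(4660 - 1264\right) \left(\left(-15 + 21 \sqrt{23}\right) - 3456\right) = \left(4660 + \left(-1853 + 589\right)\right) \left(-3471 + 21 \sqrt{23}\right) = \left(4660 - 1264\right) \left(-3471 + 21 \sqrt{23}\right) = 3396 \left(-3471 + 21 \sqrt{23}\right) = -11787516 + 71316 \sqrt{23}$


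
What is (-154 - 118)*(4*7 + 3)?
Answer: -8432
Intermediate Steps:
(-154 - 118)*(4*7 + 3) = -272*(28 + 3) = -272*31 = -8432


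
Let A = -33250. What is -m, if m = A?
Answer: 33250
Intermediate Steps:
m = -33250
-m = -1*(-33250) = 33250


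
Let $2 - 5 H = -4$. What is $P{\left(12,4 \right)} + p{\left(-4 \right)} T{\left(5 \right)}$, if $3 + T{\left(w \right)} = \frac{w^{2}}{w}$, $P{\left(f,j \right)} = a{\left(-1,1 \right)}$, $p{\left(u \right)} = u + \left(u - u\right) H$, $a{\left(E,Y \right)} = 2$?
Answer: $-6$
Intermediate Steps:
$H = \frac{6}{5}$ ($H = \frac{2}{5} - - \frac{4}{5} = \frac{2}{5} + \frac{4}{5} = \frac{6}{5} \approx 1.2$)
$p{\left(u \right)} = u$ ($p{\left(u \right)} = u + \left(u - u\right) \frac{6}{5} = u + 0 \cdot \frac{6}{5} = u + 0 = u$)
$P{\left(f,j \right)} = 2$
$T{\left(w \right)} = -3 + w$ ($T{\left(w \right)} = -3 + \frac{w^{2}}{w} = -3 + w$)
$P{\left(12,4 \right)} + p{\left(-4 \right)} T{\left(5 \right)} = 2 - 4 \left(-3 + 5\right) = 2 - 8 = -6$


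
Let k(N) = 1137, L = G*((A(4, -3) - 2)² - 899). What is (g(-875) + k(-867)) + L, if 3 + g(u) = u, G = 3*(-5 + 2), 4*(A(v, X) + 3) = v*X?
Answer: 7774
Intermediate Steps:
A(v, X) = -3 + X*v/4 (A(v, X) = -3 + (v*X)/4 = -3 + (X*v)/4 = -3 + X*v/4)
G = -9 (G = 3*(-3) = -9)
L = 7515 (L = -9*(((-3 + (¼)*(-3)*4) - 2)² - 899) = -9*(((-3 - 3) - 2)² - 899) = -9*((-6 - 2)² - 899) = -9*((-8)² - 899) = -9*(64 - 899) = -9*(-835) = 7515)
g(u) = -3 + u
(g(-875) + k(-867)) + L = ((-3 - 875) + 1137) + 7515 = (-878 + 1137) + 7515 = 259 + 7515 = 7774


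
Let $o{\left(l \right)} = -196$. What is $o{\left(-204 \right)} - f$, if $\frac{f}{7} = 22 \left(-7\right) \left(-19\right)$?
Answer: $-20678$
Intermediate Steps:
$f = 20482$ ($f = 7 \cdot 22 \left(-7\right) \left(-19\right) = 7 \left(\left(-154\right) \left(-19\right)\right) = 7 \cdot 2926 = 20482$)
$o{\left(-204 \right)} - f = -196 - 20482 = -20678$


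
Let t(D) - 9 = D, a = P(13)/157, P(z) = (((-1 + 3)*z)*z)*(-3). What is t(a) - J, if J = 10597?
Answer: -1663330/157 ≈ -10594.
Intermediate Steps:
P(z) = -6*z**2 (P(z) = ((2*z)*z)*(-3) = (2*z**2)*(-3) = -6*z**2)
a = -1014/157 (a = -6*13**2/157 = -6*169*(1/157) = -1014*1/157 = -1014/157 ≈ -6.4586)
t(D) = 9 + D
t(a) - J = (9 - 1014/157) - 1*10597 = 399/157 - 10597 = -1663330/157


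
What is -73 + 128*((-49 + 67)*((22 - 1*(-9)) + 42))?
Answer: 168119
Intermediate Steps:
-73 + 128*((-49 + 67)*((22 - 1*(-9)) + 42)) = -73 + 128*(18*((22 + 9) + 42)) = -73 + 128*(18*(31 + 42)) = -73 + 128*(18*73) = -73 + 128*1314 = -73 + 168192 = 168119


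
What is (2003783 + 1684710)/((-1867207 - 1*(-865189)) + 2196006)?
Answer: 3688493/1193988 ≈ 3.0892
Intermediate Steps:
(2003783 + 1684710)/((-1867207 - 1*(-865189)) + 2196006) = 3688493/((-1867207 + 865189) + 2196006) = 3688493/(-1002018 + 2196006) = 3688493/1193988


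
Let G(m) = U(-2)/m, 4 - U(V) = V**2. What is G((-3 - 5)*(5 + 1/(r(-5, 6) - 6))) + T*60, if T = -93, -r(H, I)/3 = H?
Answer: -5580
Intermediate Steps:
U(V) = 4 - V**2
r(H, I) = -3*H
G(m) = 0 (G(m) = (4 - 1*(-2)**2)/m = (4 - 1*4)/m = (4 - 4)/m = 0/m = 0)
G((-3 - 5)*(5 + 1/(r(-5, 6) - 6))) + T*60 = 0 - 93*60 = 0 - 5580 = -5580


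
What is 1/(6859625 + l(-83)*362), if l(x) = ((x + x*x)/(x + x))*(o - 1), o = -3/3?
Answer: 1/6889309 ≈ 1.4515e-7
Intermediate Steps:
o = -1 (o = -3*⅓ = -1)
l(x) = -(x + x²)/x (l(x) = ((x + x*x)/(x + x))*(-1 - 1) = ((x + x²)/((2*x)))*(-2) = ((x + x²)*(1/(2*x)))*(-2) = ((x + x²)/(2*x))*(-2) = -(x + x²)/x)
1/(6859625 + l(-83)*362) = 1/(6859625 + (-1 - 1*(-83))*362) = 1/(6859625 + (-1 + 83)*362) = 1/(6859625 + 82*362) = 1/(6859625 + 29684) = 1/6889309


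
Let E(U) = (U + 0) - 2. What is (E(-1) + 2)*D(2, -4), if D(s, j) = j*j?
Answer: -16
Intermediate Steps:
D(s, j) = j²
E(U) = -2 + U (E(U) = U - 2 = -2 + U)
(E(-1) + 2)*D(2, -4) = ((-2 - 1) + 2)*(-4)² = (-3 + 2)*16 = -1*16 = -16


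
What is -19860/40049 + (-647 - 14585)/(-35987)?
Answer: -14953636/205891909 ≈ -0.072629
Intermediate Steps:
-19860/40049 + (-647 - 14585)/(-35987) = -19860*1/40049 - 15232*(-1/35987) = -19860/40049 + 2176/5141 = -14953636/205891909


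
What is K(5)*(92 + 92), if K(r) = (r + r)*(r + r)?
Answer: 18400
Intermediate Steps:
K(r) = 4*r² (K(r) = (2*r)*(2*r) = 4*r²)
K(5)*(92 + 92) = (4*5²)*(92 + 92) = (4*25)*184 = 100*184 = 18400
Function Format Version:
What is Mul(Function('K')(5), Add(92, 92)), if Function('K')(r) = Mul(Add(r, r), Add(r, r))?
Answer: 18400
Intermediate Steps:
Function('K')(r) = Mul(4, Pow(r, 2)) (Function('K')(r) = Mul(Mul(2, r), Mul(2, r)) = Mul(4, Pow(r, 2)))
Mul(Function('K')(5), Add(92, 92)) = Mul(Mul(4, Pow(5, 2)), Add(92, 92)) = Mul(Mul(4, 25), 184) = Mul(100, 184) = 18400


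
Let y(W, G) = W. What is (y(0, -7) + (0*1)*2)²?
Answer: 0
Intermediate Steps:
(y(0, -7) + (0*1)*2)² = (0 + (0*1)*2)² = (0 + 0*2)² = (0 + 0)² = 0² = 0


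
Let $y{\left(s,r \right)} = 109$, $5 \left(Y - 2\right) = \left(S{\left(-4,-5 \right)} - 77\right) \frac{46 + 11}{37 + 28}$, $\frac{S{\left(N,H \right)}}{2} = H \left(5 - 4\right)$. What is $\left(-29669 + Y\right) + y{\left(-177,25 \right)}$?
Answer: $- \frac{9611309}{325} \approx -29573.0$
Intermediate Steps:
$S{\left(N,H \right)} = 2 H$ ($S{\left(N,H \right)} = 2 H \left(5 - 4\right) = 2 H 1 = 2 H$)
$Y = - \frac{4309}{325}$ ($Y = 2 + \frac{\left(2 \left(-5\right) - 77\right) \frac{46 + 11}{37 + 28}}{5} = 2 + \frac{\left(-10 - 77\right) \frac{57}{65}}{5} = 2 + \frac{\left(-87\right) 57 \cdot \frac{1}{65}}{5} = 2 + \frac{\left(-87\right) \frac{57}{65}}{5} = 2 + \frac{1}{5} \left(- \frac{4959}{65}\right) = 2 - \frac{4959}{325} = - \frac{4309}{325} \approx -13.258$)
$\left(-29669 + Y\right) + y{\left(-177,25 \right)} = \left(-29669 - \frac{4309}{325}\right) + 109 = - \frac{9646734}{325} + 109 = - \frac{9611309}{325}$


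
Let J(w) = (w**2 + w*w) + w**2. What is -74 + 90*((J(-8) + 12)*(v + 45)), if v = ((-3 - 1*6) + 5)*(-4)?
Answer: 1119886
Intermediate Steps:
v = 16 (v = ((-3 - 6) + 5)*(-4) = (-9 + 5)*(-4) = -4*(-4) = 16)
J(w) = 3*w**2 (J(w) = (w**2 + w**2) + w**2 = 2*w**2 + w**2 = 3*w**2)
-74 + 90*((J(-8) + 12)*(v + 45)) = -74 + 90*((3*(-8)**2 + 12)*(16 + 45)) = -74 + 90*((3*64 + 12)*61) = -74 + 90*((192 + 12)*61) = -74 + 90*(204*61) = -74 + 90*12444 = -74 + 1119960 = 1119886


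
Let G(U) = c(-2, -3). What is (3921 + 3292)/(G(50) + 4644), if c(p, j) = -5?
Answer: 7213/4639 ≈ 1.5549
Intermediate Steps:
G(U) = -5
(3921 + 3292)/(G(50) + 4644) = (3921 + 3292)/(-5 + 4644) = 7213/4639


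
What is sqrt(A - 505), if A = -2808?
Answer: I*sqrt(3313) ≈ 57.559*I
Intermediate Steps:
sqrt(A - 505) = sqrt(-2808 - 505) = sqrt(-3313) = I*sqrt(3313)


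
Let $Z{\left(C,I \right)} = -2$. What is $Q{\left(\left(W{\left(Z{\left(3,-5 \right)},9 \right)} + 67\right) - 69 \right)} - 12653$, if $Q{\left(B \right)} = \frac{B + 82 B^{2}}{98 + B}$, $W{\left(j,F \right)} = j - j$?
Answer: $- \frac{607181}{48} \approx -12650.0$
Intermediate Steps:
$W{\left(j,F \right)} = 0$
$Q{\left(B \right)} = \frac{B + 82 B^{2}}{98 + B}$
$Q{\left(\left(W{\left(Z{\left(3,-5 \right)},9 \right)} + 67\right) - 69 \right)} - 12653 = \frac{\left(\left(0 + 67\right) - 69\right) \left(1 + 82 \left(\left(0 + 67\right) - 69\right)\right)}{98 + \left(\left(0 + 67\right) - 69\right)} - 12653 = \frac{\left(67 - 69\right) \left(1 + 82 \left(67 - 69\right)\right)}{98 + \left(67 - 69\right)} - 12653 = - \frac{2 \left(1 + 82 \left(-2\right)\right)}{98 - 2} - 12653 = - \frac{2 \left(1 - 164\right)}{96} - 12653 = \left(-2\right) \frac{1}{96} \left(-163\right) - 12653 = \frac{163}{48} - 12653 = - \frac{607181}{48}$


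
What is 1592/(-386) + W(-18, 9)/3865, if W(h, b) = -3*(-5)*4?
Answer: -612992/149189 ≈ -4.1088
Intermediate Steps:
W(h, b) = 60 (W(h, b) = 15*4 = 60)
1592/(-386) + W(-18, 9)/3865 = 1592/(-386) + 60/3865 = 1592*(-1/386) + 60*(1/3865) = -796/193 + 12/773 = -612992/149189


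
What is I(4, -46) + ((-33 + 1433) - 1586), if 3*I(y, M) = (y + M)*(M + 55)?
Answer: -312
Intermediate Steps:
I(y, M) = (55 + M)*(M + y)/3 (I(y, M) = ((y + M)*(M + 55))/3 = ((M + y)*(55 + M))/3 = ((55 + M)*(M + y))/3 = (55 + M)*(M + y)/3)
I(4, -46) + ((-33 + 1433) - 1586) = ((⅓)*(-46)² + (55/3)*(-46) + (55/3)*4 + (⅓)*(-46)*4) + ((-33 + 1433) - 1586) = ((⅓)*2116 - 2530/3 + 220/3 - 184/3) + (1400 - 1586) = (2116/3 - 2530/3 + 220/3 - 184/3) - 186 = -126 - 186 = -312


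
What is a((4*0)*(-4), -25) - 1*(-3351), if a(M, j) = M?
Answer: 3351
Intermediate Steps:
a((4*0)*(-4), -25) - 1*(-3351) = (4*0)*(-4) - 1*(-3351) = 0*(-4) + 3351 = 0 + 3351 = 3351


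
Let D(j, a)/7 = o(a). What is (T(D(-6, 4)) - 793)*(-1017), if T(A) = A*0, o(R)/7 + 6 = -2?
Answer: 806481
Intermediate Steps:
o(R) = -56 (o(R) = -42 + 7*(-2) = -42 - 14 = -56)
D(j, a) = -392 (D(j, a) = 7*(-56) = -392)
T(A) = 0
(T(D(-6, 4)) - 793)*(-1017) = (0 - 793)*(-1017) = -793*(-1017) = 806481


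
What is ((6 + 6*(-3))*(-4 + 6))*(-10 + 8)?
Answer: 48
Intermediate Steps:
((6 + 6*(-3))*(-4 + 6))*(-10 + 8) = ((6 - 18)*2)*(-2) = -12*2*(-2) = -24*(-2) = 48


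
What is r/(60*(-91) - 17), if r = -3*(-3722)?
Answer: -11166/5477 ≈ -2.0387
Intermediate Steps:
r = 11166
r/(60*(-91) - 17) = 11166/(60*(-91) - 17) = 11166/(-5460 - 17) = 11166/(-5477) = 11166*(-1/5477) = -11166/5477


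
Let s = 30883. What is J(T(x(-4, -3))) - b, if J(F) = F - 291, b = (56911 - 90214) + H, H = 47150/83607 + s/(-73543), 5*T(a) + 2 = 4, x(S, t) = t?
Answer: 1014913876572917/30743548005 ≈ 33012.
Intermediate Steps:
T(a) = ⅖ (T(a) = -⅖ + (⅕)*4 = -⅖ + ⅘ = ⅖)
H = 885517469/6148709601 (H = 47150/83607 + 30883/(-73543) = 47150*(1/83607) + 30883*(-1/73543) = 47150/83607 - 30883/73543 = 885517469/6148709601 ≈ 0.14402)
b = -204769590324634/6148709601 (b = (56911 - 90214) + 885517469/6148709601 = -33303 + 885517469/6148709601 = -204769590324634/6148709601 ≈ -33303.)
J(F) = -291 + F
J(T(x(-4, -3))) - b = (-291 + ⅖) - 1*(-204769590324634/6148709601) = -1453/5 + 204769590324634/6148709601 = 1014913876572917/30743548005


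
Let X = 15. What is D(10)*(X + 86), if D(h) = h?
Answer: 1010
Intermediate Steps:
D(10)*(X + 86) = 10*(15 + 86) = 10*101 = 1010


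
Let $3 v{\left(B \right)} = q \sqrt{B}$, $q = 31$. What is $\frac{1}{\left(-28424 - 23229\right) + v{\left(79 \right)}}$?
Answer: $- \frac{464877}{24012215762} - \frac{93 \sqrt{79}}{24012215762} \approx -1.9394 \cdot 10^{-5}$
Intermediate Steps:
$v{\left(B \right)} = \frac{31 \sqrt{B}}{3}$
$\frac{1}{\left(-28424 - 23229\right) + v{\left(79 \right)}} = \frac{1}{\left(-28424 - 23229\right) + \frac{31 \sqrt{79}}{3}} = \frac{1}{-51653 + \frac{31 \sqrt{79}}{3}}$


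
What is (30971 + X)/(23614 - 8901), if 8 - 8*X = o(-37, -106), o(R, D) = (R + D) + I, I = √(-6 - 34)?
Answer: 247919/117704 - I*√10/58852 ≈ 2.1063 - 5.3733e-5*I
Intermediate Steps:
I = 2*I*√10 (I = √(-40) = 2*I*√10 ≈ 6.3246*I)
o(R, D) = D + R + 2*I*√10 (o(R, D) = (R + D) + 2*I*√10 = (D + R) + 2*I*√10 = D + R + 2*I*√10)
X = 151/8 - I*√10/4 (X = 1 - (-106 - 37 + 2*I*√10)/8 = 1 - (-143 + 2*I*√10)/8 = 1 + (143/8 - I*√10/4) = 151/8 - I*√10/4 ≈ 18.875 - 0.79057*I)
(30971 + X)/(23614 - 8901) = (30971 + (151/8 - I*√10/4))/(23614 - 8901) = (247919/8 - I*√10/4)/14713 = (247919/8 - I*√10/4)*(1/14713) = 247919/117704 - I*√10/58852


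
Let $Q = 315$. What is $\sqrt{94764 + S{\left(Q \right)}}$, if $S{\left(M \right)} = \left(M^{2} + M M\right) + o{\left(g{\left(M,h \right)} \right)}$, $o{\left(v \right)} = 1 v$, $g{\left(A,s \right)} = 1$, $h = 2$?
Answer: $13 \sqrt{1735} \approx 541.49$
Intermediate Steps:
$o{\left(v \right)} = v$
$S{\left(M \right)} = 1 + 2 M^{2}$ ($S{\left(M \right)} = \left(M^{2} + M M\right) + 1 = \left(M^{2} + M^{2}\right) + 1 = 2 M^{2} + 1 = 1 + 2 M^{2}$)
$\sqrt{94764 + S{\left(Q \right)}} = \sqrt{94764 + \left(1 + 2 \cdot 315^{2}\right)} = \sqrt{94764 + \left(1 + 2 \cdot 99225\right)} = \sqrt{94764 + \left(1 + 198450\right)} = \sqrt{94764 + 198451} = \sqrt{293215} = 13 \sqrt{1735}$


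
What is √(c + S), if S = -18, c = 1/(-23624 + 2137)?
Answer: I*√8310462529/21487 ≈ 4.2426*I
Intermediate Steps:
c = -1/21487 (c = 1/(-21487) = -1/21487 ≈ -4.6540e-5)
√(c + S) = √(-1/21487 - 18) = √(-386767/21487) = I*√8310462529/21487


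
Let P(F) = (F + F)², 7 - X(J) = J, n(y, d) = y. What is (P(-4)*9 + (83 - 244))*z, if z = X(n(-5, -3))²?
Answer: 59760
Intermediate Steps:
X(J) = 7 - J
P(F) = 4*F² (P(F) = (2*F)² = 4*F²)
z = 144 (z = (7 - 1*(-5))² = (7 + 5)² = 12² = 144)
(P(-4)*9 + (83 - 244))*z = ((4*(-4)²)*9 + (83 - 244))*144 = ((4*16)*9 - 161)*144 = (64*9 - 161)*144 = (576 - 161)*144 = 415*144 = 59760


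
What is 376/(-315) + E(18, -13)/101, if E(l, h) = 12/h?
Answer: -497468/413595 ≈ -1.2028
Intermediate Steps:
376/(-315) + E(18, -13)/101 = 376/(-315) + (12/(-13))/101 = 376*(-1/315) + (12*(-1/13))*(1/101) = -376/315 - 12/13*1/101 = -376/315 - 12/1313 = -497468/413595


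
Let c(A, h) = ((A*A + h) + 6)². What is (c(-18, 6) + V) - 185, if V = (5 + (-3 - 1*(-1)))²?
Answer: 112720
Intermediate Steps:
V = 9 (V = (5 + (-3 + 1))² = (5 - 2)² = 3² = 9)
c(A, h) = (6 + h + A²)² (c(A, h) = ((A² + h) + 6)² = ((h + A²) + 6)² = (6 + h + A²)²)
(c(-18, 6) + V) - 185 = ((6 + 6 + (-18)²)² + 9) - 185 = ((6 + 6 + 324)² + 9) - 185 = (336² + 9) - 185 = (112896 + 9) - 185 = 112905 - 185 = 112720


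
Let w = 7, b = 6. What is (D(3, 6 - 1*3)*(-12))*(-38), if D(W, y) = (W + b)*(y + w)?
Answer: 41040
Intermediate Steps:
D(W, y) = (6 + W)*(7 + y) (D(W, y) = (W + 6)*(y + 7) = (6 + W)*(7 + y))
(D(3, 6 - 1*3)*(-12))*(-38) = ((42 + 6*(6 - 1*3) + 7*3 + 3*(6 - 1*3))*(-12))*(-38) = ((42 + 6*(6 - 3) + 21 + 3*(6 - 3))*(-12))*(-38) = ((42 + 6*3 + 21 + 3*3)*(-12))*(-38) = ((42 + 18 + 21 + 9)*(-12))*(-38) = (90*(-12))*(-38) = -1080*(-38) = 41040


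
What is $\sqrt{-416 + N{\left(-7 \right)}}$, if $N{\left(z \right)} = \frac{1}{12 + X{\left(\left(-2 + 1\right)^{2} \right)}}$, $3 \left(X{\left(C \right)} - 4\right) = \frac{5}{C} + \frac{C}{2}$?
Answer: $\frac{17 i \sqrt{16478}}{107} \approx 20.395 i$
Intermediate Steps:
$X{\left(C \right)} = 4 + \frac{C}{6} + \frac{5}{3 C}$ ($X{\left(C \right)} = 4 + \frac{\frac{5}{C} + \frac{C}{2}}{3} = 4 + \frac{\frac{C}{2} + \frac{5}{C}}{3} = 4 + \left(\frac{C}{6} + \frac{5}{3 C}\right) = 4 + \frac{C}{6} + \frac{5}{3 C}$)
$N{\left(z \right)} = \frac{6}{107}$ ($N{\left(z \right)} = \frac{1}{12 + \frac{10 + \left(-2 + 1\right)^{2} \left(24 + \left(-2 + 1\right)^{2}\right)}{6 \left(-2 + 1\right)^{2}}} = \frac{1}{12 + \frac{10 + \left(-1\right)^{2} \left(24 + \left(-1\right)^{2}\right)}{6 \left(-1\right)^{2}}} = \frac{1}{12 + \frac{10 + 1 \left(24 + 1\right)}{6 \cdot 1}} = \frac{1}{12 + \frac{1}{6} \cdot 1 \left(10 + 1 \cdot 25\right)} = \frac{1}{12 + \frac{1}{6} \cdot 1 \left(10 + 25\right)} = \frac{1}{12 + \frac{1}{6} \cdot 1 \cdot 35} = \frac{1}{12 + \frac{35}{6}} = \frac{1}{\frac{107}{6}} = \frac{6}{107}$)
$\sqrt{-416 + N{\left(-7 \right)}} = \sqrt{-416 + \frac{6}{107}} = \sqrt{- \frac{44506}{107}} = \frac{17 i \sqrt{16478}}{107}$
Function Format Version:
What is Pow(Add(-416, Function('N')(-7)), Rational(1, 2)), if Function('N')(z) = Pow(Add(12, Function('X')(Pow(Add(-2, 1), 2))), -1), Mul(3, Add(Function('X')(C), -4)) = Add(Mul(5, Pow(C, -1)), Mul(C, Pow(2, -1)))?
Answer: Mul(Rational(17, 107), I, Pow(16478, Rational(1, 2))) ≈ Mul(20.395, I)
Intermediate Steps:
Function('X')(C) = Add(4, Mul(Rational(1, 6), C), Mul(Rational(5, 3), Pow(C, -1))) (Function('X')(C) = Add(4, Mul(Rational(1, 3), Add(Mul(5, Pow(C, -1)), Mul(C, Pow(2, -1))))) = Add(4, Mul(Rational(1, 3), Add(Mul(5, Pow(C, -1)), Mul(C, Rational(1, 2))))) = Add(4, Mul(Rational(1, 3), Add(Mul(5, Pow(C, -1)), Mul(Rational(1, 2), C)))) = Add(4, Mul(Rational(1, 3), Add(Mul(Rational(1, 2), C), Mul(5, Pow(C, -1))))) = Add(4, Add(Mul(Rational(1, 6), C), Mul(Rational(5, 3), Pow(C, -1)))) = Add(4, Mul(Rational(1, 6), C), Mul(Rational(5, 3), Pow(C, -1))))
Function('N')(z) = Rational(6, 107) (Function('N')(z) = Pow(Add(12, Mul(Rational(1, 6), Pow(Pow(Add(-2, 1), 2), -1), Add(10, Mul(Pow(Add(-2, 1), 2), Add(24, Pow(Add(-2, 1), 2)))))), -1) = Pow(Add(12, Mul(Rational(1, 6), Pow(Pow(-1, 2), -1), Add(10, Mul(Pow(-1, 2), Add(24, Pow(-1, 2)))))), -1) = Pow(Add(12, Mul(Rational(1, 6), Pow(1, -1), Add(10, Mul(1, Add(24, 1))))), -1) = Pow(Add(12, Mul(Rational(1, 6), 1, Add(10, Mul(1, 25)))), -1) = Pow(Add(12, Mul(Rational(1, 6), 1, Add(10, 25))), -1) = Pow(Add(12, Mul(Rational(1, 6), 1, 35)), -1) = Pow(Add(12, Rational(35, 6)), -1) = Pow(Rational(107, 6), -1) = Rational(6, 107))
Pow(Add(-416, Function('N')(-7)), Rational(1, 2)) = Pow(Add(-416, Rational(6, 107)), Rational(1, 2)) = Pow(Rational(-44506, 107), Rational(1, 2)) = Mul(Rational(17, 107), I, Pow(16478, Rational(1, 2)))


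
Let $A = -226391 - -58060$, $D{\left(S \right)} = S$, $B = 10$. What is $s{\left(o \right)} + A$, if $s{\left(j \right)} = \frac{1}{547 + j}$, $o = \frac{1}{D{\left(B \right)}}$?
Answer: $- \frac{920938891}{5471} \approx -1.6833 \cdot 10^{5}$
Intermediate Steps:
$A = -168331$ ($A = -226391 + 58060 = -168331$)
$o = \frac{1}{10} \approx 0.1$
$s{\left(o \right)} + A = \frac{1}{547 + \frac{1}{10}} - 168331 = \frac{1}{\frac{5471}{10}} - 168331 = \frac{10}{5471} - 168331 = - \frac{920938891}{5471}$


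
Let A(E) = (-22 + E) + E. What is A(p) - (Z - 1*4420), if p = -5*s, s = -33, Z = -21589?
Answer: 26317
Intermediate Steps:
p = 165 (p = -5*(-33) = 165)
A(E) = -22 + 2*E
A(p) - (Z - 1*4420) = (-22 + 2*165) - (-21589 - 1*4420) = (-22 + 330) - (-21589 - 4420) = 308 - 1*(-26009) = 308 + 26009 = 26317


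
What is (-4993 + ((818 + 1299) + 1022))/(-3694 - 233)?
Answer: 618/1309 ≈ 0.47212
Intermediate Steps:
(-4993 + ((818 + 1299) + 1022))/(-3694 - 233) = (-4993 + (2117 + 1022))/(-3927) = (-4993 + 3139)*(-1/3927) = -1854*(-1/3927) = 618/1309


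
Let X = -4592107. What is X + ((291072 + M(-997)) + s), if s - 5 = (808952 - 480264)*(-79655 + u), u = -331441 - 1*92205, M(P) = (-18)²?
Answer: -165433299794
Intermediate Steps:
M(P) = 324
u = -423646 (u = -331441 - 92205 = -423646)
s = -165428999083 (s = 5 + (808952 - 480264)*(-79655 - 423646) = 5 + 328688*(-503301) = 5 - 165428999088 = -165428999083)
X + ((291072 + M(-997)) + s) = -4592107 + ((291072 + 324) - 165428999083) = -4592107 + (291396 - 165428999083) = -4592107 - 165428707687 = -165433299794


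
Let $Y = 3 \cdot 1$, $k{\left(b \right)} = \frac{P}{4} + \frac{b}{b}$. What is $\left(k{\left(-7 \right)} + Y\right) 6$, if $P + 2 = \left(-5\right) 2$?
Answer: $6$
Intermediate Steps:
$P = -12$ ($P = -2 - 10 = -12$)
$k{\left(b \right)} = -2$ ($k{\left(b \right)} = - \frac{12}{4} + \frac{b}{b} = \left(-12\right) \frac{1}{4} + 1 = -3 + 1 = -2$)
$Y = 3$
$\left(k{\left(-7 \right)} + Y\right) 6 = \left(-2 + 3\right) 6 = 1 \cdot 6 = 6$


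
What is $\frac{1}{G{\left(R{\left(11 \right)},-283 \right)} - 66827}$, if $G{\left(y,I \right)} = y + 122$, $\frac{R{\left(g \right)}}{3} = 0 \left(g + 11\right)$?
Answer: $- \frac{1}{66705} \approx -1.4991 \cdot 10^{-5}$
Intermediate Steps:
$R{\left(g \right)} = 0$ ($R{\left(g \right)} = 3 \cdot 0 \left(g + 11\right) = 3 \cdot 0 \left(11 + g\right) = 3 \cdot 0 = 0$)
$G{\left(y,I \right)} = 122 + y$
$\frac{1}{G{\left(R{\left(11 \right)},-283 \right)} - 66827} = \frac{1}{\left(122 + 0\right) - 66827} = \frac{1}{122 - 66827} = \frac{1}{-66705} = - \frac{1}{66705}$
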